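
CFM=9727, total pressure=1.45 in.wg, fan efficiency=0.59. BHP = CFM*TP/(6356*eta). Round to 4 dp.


BHP = 9727 * 1.45 / (6356 * 0.59) = 3.7611 hp

3.7611 hp


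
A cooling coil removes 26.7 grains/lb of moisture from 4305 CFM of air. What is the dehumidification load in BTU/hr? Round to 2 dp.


Q = 0.68 * 4305 * 26.7 = 78161.58 BTU/hr

78161.58 BTU/hr


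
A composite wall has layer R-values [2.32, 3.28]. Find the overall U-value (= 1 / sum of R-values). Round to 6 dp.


R_total = 2.32 + 3.28 = 5.60
U = 1/5.60 = 0.178571

0.178571


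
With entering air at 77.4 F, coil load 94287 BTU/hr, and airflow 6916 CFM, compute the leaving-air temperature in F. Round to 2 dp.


dT = 94287/(1.08*6916) = 12.6233
T_leave = 77.4 - 12.6233 = 64.78 F

64.78 F


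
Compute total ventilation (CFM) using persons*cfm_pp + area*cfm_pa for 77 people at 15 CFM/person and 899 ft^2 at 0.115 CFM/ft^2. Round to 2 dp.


Total = 77*15 + 899*0.115 = 1258.39 CFM

1258.39 CFM


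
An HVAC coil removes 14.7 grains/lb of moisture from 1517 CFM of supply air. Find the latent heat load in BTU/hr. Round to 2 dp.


Q = 0.68 * 1517 * 14.7 = 15163.93 BTU/hr

15163.93 BTU/hr


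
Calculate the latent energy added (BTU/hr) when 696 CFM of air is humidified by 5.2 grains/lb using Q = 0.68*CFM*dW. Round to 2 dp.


Q = 0.68 * 696 * 5.2 = 2461.06 BTU/hr

2461.06 BTU/hr


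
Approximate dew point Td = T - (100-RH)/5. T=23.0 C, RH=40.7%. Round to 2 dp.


Td = 23.0 - (100-40.7)/5 = 11.14 C

11.14 C


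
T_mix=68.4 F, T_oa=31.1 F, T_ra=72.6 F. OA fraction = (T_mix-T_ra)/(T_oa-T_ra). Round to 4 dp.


frac = (68.4 - 72.6) / (31.1 - 72.6) = 0.1012

0.1012


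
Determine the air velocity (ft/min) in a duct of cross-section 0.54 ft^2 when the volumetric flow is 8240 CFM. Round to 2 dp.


V = 8240 / 0.54 = 15259.26 ft/min

15259.26 ft/min


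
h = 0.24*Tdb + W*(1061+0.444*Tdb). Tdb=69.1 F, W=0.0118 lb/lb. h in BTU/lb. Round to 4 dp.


h = 0.24*69.1 + 0.0118*(1061+0.444*69.1) = 29.4658 BTU/lb

29.4658 BTU/lb


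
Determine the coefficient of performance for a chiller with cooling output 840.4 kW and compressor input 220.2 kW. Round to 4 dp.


COP = 840.4 / 220.2 = 3.8165

3.8165


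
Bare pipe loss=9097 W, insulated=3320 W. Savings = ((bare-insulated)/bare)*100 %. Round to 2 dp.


Savings = ((9097-3320)/9097)*100 = 63.50 %

63.50 %


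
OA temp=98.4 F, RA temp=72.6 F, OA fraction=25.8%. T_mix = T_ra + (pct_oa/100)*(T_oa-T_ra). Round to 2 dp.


T_mix = 72.6 + (25.8/100)*(98.4-72.6) = 79.26 F

79.26 F


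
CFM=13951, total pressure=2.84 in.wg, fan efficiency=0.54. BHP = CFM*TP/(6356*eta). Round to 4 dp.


BHP = 13951 * 2.84 / (6356 * 0.54) = 11.5437 hp

11.5437 hp


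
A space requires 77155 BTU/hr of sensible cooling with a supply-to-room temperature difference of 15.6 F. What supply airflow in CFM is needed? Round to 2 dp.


CFM = 77155 / (1.08 * 15.6) = 4579.48

4579.48 CFM


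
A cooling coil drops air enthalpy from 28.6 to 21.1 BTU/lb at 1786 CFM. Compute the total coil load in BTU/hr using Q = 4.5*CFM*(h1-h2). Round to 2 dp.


Q = 4.5 * 1786 * (28.6 - 21.1) = 60277.50 BTU/hr

60277.50 BTU/hr


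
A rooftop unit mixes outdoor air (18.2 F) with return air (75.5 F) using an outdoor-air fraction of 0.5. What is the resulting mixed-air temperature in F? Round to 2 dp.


T_mix = 0.5*18.2 + 0.5*75.5 = 46.85 F

46.85 F


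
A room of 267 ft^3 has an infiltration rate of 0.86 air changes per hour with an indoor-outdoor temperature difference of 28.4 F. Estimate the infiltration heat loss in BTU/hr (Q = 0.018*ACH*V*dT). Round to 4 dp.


Q = 0.018 * 0.86 * 267 * 28.4 = 117.3817 BTU/hr

117.3817 BTU/hr


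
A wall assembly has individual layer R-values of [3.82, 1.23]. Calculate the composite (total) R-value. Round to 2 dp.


R_total = 3.82 + 1.23 = 5.05

5.05


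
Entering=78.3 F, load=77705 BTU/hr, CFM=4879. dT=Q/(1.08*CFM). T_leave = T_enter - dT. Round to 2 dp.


dT = 77705/(1.08*4879) = 14.7467
T_leave = 78.3 - 14.7467 = 63.55 F

63.55 F


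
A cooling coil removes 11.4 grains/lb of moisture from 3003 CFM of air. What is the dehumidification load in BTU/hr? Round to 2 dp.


Q = 0.68 * 3003 * 11.4 = 23279.26 BTU/hr

23279.26 BTU/hr


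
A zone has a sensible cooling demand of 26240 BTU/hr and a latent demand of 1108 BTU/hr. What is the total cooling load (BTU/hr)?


Qt = 26240 + 1108 = 27348 BTU/hr

27348 BTU/hr


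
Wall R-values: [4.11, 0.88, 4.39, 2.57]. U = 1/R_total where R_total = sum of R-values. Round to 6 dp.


R_total = 4.11 + 0.88 + 4.39 + 2.57 = 11.95
U = 1/11.95 = 0.083682

0.083682


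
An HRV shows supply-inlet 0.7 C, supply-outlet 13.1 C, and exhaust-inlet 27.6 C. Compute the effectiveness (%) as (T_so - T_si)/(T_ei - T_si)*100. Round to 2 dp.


eff = (13.1-0.7)/(27.6-0.7)*100 = 46.10 %

46.10 %


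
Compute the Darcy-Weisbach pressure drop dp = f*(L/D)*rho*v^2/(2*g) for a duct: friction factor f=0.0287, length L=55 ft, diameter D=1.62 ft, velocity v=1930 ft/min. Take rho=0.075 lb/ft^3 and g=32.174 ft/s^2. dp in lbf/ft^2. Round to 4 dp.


v_fps = 1930/60 = 32.1667 ft/s
dp = 0.0287*(55/1.62)*0.075*32.1667^2/(2*32.174) = 1.1751 lbf/ft^2

1.1751 lbf/ft^2


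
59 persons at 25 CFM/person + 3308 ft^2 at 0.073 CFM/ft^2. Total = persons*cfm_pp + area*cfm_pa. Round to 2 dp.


Total = 59*25 + 3308*0.073 = 1716.48 CFM

1716.48 CFM


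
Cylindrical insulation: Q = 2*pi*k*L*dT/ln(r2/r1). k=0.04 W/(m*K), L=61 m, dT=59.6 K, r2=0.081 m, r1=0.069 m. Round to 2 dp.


Q = 2*pi*0.04*61*59.6/ln(0.081/0.069) = 5698.58 W

5698.58 W


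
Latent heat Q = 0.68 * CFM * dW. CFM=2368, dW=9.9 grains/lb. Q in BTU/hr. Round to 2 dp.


Q = 0.68 * 2368 * 9.9 = 15941.38 BTU/hr

15941.38 BTU/hr


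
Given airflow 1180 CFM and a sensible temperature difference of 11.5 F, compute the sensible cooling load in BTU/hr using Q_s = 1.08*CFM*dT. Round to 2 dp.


Q = 1.08 * 1180 * 11.5 = 14655.60 BTU/hr

14655.60 BTU/hr


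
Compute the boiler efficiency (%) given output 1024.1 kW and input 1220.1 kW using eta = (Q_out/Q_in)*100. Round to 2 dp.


eta = (1024.1/1220.1)*100 = 83.94 %

83.94 %


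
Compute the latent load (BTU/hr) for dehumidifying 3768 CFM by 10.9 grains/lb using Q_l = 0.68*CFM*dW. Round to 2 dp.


Q = 0.68 * 3768 * 10.9 = 27928.42 BTU/hr

27928.42 BTU/hr


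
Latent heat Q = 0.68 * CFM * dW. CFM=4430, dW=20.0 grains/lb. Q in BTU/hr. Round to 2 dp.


Q = 0.68 * 4430 * 20.0 = 60248.00 BTU/hr

60248.00 BTU/hr


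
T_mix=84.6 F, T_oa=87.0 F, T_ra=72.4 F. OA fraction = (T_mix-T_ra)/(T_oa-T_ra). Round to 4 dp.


frac = (84.6 - 72.4) / (87.0 - 72.4) = 0.8356

0.8356


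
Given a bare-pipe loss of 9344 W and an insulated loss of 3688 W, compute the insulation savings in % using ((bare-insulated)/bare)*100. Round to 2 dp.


Savings = ((9344-3688)/9344)*100 = 60.53 %

60.53 %


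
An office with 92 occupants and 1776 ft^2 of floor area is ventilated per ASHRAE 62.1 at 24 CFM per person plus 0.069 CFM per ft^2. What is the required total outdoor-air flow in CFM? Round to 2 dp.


Total = 92*24 + 1776*0.069 = 2330.54 CFM

2330.54 CFM


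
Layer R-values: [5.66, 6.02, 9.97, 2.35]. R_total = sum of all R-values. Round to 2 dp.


R_total = 5.66 + 6.02 + 9.97 + 2.35 = 24.00

24.00


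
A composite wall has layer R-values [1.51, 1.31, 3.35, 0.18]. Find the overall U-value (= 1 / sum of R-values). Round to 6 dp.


R_total = 1.51 + 1.31 + 3.35 + 0.18 = 6.35
U = 1/6.35 = 0.157480

0.157480


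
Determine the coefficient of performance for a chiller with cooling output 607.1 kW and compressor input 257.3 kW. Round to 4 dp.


COP = 607.1 / 257.3 = 2.3595

2.3595


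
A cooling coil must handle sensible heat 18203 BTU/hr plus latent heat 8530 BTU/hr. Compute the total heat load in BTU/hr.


Qt = 18203 + 8530 = 26733 BTU/hr

26733 BTU/hr


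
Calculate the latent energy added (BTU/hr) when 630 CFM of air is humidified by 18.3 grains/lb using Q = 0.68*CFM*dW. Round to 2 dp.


Q = 0.68 * 630 * 18.3 = 7839.72 BTU/hr

7839.72 BTU/hr


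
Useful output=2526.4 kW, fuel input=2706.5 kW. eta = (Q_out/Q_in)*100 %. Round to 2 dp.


eta = (2526.4/2706.5)*100 = 93.35 %

93.35 %


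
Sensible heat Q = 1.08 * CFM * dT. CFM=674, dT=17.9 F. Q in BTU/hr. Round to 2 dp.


Q = 1.08 * 674 * 17.9 = 13029.77 BTU/hr

13029.77 BTU/hr


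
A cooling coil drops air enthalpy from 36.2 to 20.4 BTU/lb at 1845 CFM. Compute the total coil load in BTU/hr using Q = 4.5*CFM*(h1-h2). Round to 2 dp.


Q = 4.5 * 1845 * (36.2 - 20.4) = 131179.50 BTU/hr

131179.50 BTU/hr


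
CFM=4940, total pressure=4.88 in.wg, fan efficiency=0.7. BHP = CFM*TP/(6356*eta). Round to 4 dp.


BHP = 4940 * 4.88 / (6356 * 0.7) = 5.4183 hp

5.4183 hp


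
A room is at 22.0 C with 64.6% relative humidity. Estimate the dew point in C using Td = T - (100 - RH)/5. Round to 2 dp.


Td = 22.0 - (100-64.6)/5 = 14.92 C

14.92 C


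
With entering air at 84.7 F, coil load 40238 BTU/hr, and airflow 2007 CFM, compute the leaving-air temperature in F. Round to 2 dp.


dT = 40238/(1.08*2007) = 18.5637
T_leave = 84.7 - 18.5637 = 66.14 F

66.14 F


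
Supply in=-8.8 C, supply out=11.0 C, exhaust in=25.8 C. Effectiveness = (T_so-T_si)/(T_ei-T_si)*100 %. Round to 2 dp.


eff = (11.0-(-8.8))/(25.8-(-8.8))*100 = 57.23 %

57.23 %


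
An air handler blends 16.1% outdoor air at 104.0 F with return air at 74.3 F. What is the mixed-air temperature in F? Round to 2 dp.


T_mix = 74.3 + (16.1/100)*(104.0-74.3) = 79.08 F

79.08 F


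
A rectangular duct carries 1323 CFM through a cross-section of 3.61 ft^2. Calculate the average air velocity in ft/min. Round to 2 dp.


V = 1323 / 3.61 = 366.48 ft/min

366.48 ft/min


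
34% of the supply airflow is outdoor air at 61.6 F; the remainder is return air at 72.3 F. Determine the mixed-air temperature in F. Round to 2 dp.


T_mix = 0.34*61.6 + 0.66*72.3 = 68.66 F

68.66 F


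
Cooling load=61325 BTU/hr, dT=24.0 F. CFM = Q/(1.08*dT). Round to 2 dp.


CFM = 61325 / (1.08 * 24.0) = 2365.93

2365.93 CFM


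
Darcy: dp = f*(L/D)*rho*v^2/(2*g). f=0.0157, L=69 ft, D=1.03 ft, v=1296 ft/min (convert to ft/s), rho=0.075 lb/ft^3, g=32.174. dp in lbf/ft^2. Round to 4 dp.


v_fps = 1296/60 = 21.6 ft/s
dp = 0.0157*(69/1.03)*0.075*21.6^2/(2*32.174) = 0.5719 lbf/ft^2

0.5719 lbf/ft^2


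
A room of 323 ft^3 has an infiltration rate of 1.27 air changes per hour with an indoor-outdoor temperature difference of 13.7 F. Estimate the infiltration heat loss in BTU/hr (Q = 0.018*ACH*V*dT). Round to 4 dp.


Q = 0.018 * 1.27 * 323 * 13.7 = 101.1578 BTU/hr

101.1578 BTU/hr


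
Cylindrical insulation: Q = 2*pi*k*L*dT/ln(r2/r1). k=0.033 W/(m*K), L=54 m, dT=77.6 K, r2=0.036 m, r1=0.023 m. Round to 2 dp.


Q = 2*pi*0.033*54*77.6/ln(0.036/0.023) = 1939.31 W

1939.31 W


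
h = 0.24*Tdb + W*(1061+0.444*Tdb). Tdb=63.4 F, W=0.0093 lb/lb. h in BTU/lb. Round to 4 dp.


h = 0.24*63.4 + 0.0093*(1061+0.444*63.4) = 25.3451 BTU/lb

25.3451 BTU/lb


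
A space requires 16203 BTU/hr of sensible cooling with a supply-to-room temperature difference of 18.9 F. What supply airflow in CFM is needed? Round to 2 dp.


CFM = 16203 / (1.08 * 18.9) = 793.80

793.80 CFM


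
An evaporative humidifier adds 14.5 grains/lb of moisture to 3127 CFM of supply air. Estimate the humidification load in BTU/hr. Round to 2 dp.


Q = 0.68 * 3127 * 14.5 = 30832.22 BTU/hr

30832.22 BTU/hr


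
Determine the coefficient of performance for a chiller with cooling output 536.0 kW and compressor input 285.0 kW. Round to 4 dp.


COP = 536.0 / 285.0 = 1.8807

1.8807


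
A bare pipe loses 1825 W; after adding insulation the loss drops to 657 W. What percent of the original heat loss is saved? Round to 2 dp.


Savings = ((1825-657)/1825)*100 = 64.00 %

64.00 %


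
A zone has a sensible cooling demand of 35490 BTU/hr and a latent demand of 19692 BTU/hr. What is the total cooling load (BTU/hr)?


Qt = 35490 + 19692 = 55182 BTU/hr

55182 BTU/hr


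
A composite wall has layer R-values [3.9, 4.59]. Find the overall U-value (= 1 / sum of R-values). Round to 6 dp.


R_total = 3.9 + 4.59 = 8.49
U = 1/8.49 = 0.117786

0.117786


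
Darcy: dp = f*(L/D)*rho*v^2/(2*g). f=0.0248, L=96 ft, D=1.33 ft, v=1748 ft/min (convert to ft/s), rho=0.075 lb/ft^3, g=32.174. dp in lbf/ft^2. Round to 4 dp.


v_fps = 1748/60 = 29.1333 ft/s
dp = 0.0248*(96/1.33)*0.075*29.1333^2/(2*32.174) = 1.7708 lbf/ft^2

1.7708 lbf/ft^2


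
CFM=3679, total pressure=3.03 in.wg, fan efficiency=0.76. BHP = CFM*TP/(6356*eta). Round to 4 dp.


BHP = 3679 * 3.03 / (6356 * 0.76) = 2.3077 hp

2.3077 hp


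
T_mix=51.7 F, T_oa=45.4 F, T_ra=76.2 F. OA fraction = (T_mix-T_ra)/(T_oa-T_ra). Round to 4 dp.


frac = (51.7 - 76.2) / (45.4 - 76.2) = 0.7955

0.7955


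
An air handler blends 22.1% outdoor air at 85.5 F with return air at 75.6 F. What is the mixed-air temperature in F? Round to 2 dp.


T_mix = 75.6 + (22.1/100)*(85.5-75.6) = 77.79 F

77.79 F


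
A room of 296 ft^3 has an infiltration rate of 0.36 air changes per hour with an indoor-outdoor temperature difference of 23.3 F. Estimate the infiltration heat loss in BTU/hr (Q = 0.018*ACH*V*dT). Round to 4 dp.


Q = 0.018 * 0.36 * 296 * 23.3 = 44.6913 BTU/hr

44.6913 BTU/hr


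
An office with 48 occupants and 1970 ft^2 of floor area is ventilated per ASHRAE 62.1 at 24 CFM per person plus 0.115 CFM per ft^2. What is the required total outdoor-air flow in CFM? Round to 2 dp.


Total = 48*24 + 1970*0.115 = 1378.55 CFM

1378.55 CFM


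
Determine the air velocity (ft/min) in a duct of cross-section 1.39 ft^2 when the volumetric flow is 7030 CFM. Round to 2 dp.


V = 7030 / 1.39 = 5057.55 ft/min

5057.55 ft/min


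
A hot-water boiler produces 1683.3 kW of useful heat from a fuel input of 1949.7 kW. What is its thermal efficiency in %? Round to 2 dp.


eta = (1683.3/1949.7)*100 = 86.34 %

86.34 %


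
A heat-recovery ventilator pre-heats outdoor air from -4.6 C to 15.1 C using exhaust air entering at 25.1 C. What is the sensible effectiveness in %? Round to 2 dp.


eff = (15.1-(-4.6))/(25.1-(-4.6))*100 = 66.33 %

66.33 %


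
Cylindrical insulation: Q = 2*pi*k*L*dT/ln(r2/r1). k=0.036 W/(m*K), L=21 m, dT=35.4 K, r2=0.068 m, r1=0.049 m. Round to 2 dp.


Q = 2*pi*0.036*21*35.4/ln(0.068/0.049) = 513.15 W

513.15 W


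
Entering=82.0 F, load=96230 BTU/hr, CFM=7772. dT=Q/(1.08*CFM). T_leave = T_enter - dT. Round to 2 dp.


dT = 96230/(1.08*7772) = 11.4645
T_leave = 82.0 - 11.4645 = 70.54 F

70.54 F


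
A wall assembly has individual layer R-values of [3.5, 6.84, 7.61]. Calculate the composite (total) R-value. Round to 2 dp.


R_total = 3.5 + 6.84 + 7.61 = 17.95

17.95


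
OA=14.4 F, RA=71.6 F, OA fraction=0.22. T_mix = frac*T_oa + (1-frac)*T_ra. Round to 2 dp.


T_mix = 0.22*14.4 + 0.78*71.6 = 59.02 F

59.02 F


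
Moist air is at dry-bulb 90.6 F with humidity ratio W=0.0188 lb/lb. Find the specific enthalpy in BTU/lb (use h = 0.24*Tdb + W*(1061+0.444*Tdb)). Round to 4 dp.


h = 0.24*90.6 + 0.0188*(1061+0.444*90.6) = 42.4471 BTU/lb

42.4471 BTU/lb


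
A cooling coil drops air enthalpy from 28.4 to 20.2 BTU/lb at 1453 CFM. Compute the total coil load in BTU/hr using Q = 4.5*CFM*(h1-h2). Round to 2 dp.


Q = 4.5 * 1453 * (28.4 - 20.2) = 53615.70 BTU/hr

53615.70 BTU/hr


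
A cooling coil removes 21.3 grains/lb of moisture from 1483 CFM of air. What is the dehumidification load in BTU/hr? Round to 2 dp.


Q = 0.68 * 1483 * 21.3 = 21479.77 BTU/hr

21479.77 BTU/hr


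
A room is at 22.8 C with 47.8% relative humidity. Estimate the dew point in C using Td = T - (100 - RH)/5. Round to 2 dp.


Td = 22.8 - (100-47.8)/5 = 12.36 C

12.36 C


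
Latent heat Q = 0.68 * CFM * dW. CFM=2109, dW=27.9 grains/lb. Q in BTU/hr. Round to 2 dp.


Q = 0.68 * 2109 * 27.9 = 40011.95 BTU/hr

40011.95 BTU/hr


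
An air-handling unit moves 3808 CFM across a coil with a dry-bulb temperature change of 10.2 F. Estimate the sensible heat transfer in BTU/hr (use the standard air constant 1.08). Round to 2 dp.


Q = 1.08 * 3808 * 10.2 = 41948.93 BTU/hr

41948.93 BTU/hr


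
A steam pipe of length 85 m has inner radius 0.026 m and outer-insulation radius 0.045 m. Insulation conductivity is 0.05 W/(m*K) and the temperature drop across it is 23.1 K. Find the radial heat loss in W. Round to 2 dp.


Q = 2*pi*0.05*85*23.1/ln(0.045/0.026) = 1124.48 W

1124.48 W


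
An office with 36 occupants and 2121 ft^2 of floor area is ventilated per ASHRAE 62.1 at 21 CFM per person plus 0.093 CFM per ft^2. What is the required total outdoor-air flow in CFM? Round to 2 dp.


Total = 36*21 + 2121*0.093 = 953.25 CFM

953.25 CFM


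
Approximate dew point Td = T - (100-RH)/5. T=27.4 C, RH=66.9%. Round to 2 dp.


Td = 27.4 - (100-66.9)/5 = 20.78 C

20.78 C


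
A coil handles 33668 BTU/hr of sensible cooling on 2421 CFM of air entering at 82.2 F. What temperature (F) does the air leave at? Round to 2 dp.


dT = 33668/(1.08*2421) = 12.8765
T_leave = 82.2 - 12.8765 = 69.32 F

69.32 F


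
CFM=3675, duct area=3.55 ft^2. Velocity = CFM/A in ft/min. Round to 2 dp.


V = 3675 / 3.55 = 1035.21 ft/min

1035.21 ft/min


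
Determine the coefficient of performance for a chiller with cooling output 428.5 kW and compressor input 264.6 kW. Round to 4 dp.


COP = 428.5 / 264.6 = 1.6194

1.6194


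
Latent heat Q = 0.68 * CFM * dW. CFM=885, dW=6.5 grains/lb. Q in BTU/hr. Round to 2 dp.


Q = 0.68 * 885 * 6.5 = 3911.70 BTU/hr

3911.70 BTU/hr


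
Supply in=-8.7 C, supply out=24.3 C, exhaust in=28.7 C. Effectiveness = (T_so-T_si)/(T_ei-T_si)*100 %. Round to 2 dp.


eff = (24.3-(-8.7))/(28.7-(-8.7))*100 = 88.24 %

88.24 %


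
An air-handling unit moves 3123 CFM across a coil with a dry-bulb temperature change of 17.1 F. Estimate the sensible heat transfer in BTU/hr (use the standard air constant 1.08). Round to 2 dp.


Q = 1.08 * 3123 * 17.1 = 57675.56 BTU/hr

57675.56 BTU/hr


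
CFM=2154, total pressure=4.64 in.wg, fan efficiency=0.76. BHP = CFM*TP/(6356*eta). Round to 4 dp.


BHP = 2154 * 4.64 / (6356 * 0.76) = 2.0690 hp

2.0690 hp


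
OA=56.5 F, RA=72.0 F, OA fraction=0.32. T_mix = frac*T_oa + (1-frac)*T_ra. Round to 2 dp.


T_mix = 0.32*56.5 + 0.68*72.0 = 67.04 F

67.04 F


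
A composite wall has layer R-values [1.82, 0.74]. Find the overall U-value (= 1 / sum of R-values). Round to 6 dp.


R_total = 1.82 + 0.74 = 2.56
U = 1/2.56 = 0.390625

0.390625


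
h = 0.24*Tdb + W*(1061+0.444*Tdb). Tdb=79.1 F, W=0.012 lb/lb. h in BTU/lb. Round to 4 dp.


h = 0.24*79.1 + 0.012*(1061+0.444*79.1) = 32.1374 BTU/lb

32.1374 BTU/lb


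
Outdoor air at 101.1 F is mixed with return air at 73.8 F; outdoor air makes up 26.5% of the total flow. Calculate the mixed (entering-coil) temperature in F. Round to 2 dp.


T_mix = 73.8 + (26.5/100)*(101.1-73.8) = 81.03 F

81.03 F


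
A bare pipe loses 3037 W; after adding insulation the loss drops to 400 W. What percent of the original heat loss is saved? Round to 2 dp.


Savings = ((3037-400)/3037)*100 = 86.83 %

86.83 %


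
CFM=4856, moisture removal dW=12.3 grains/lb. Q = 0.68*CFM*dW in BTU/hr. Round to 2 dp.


Q = 0.68 * 4856 * 12.3 = 40615.58 BTU/hr

40615.58 BTU/hr


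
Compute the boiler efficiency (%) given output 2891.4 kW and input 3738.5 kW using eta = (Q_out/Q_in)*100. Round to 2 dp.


eta = (2891.4/3738.5)*100 = 77.34 %

77.34 %


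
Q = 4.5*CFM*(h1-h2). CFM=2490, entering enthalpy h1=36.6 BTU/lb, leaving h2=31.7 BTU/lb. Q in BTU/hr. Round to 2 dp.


Q = 4.5 * 2490 * (36.6 - 31.7) = 54904.50 BTU/hr

54904.50 BTU/hr


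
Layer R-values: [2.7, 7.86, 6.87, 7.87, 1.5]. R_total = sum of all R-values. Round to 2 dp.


R_total = 2.7 + 7.86 + 6.87 + 7.87 + 1.5 = 26.80

26.80


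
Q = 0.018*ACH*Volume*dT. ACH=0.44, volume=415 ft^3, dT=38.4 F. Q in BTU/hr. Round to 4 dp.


Q = 0.018 * 0.44 * 415 * 38.4 = 126.2131 BTU/hr

126.2131 BTU/hr


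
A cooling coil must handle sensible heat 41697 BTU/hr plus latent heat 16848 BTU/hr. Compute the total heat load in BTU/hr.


Qt = 41697 + 16848 = 58545 BTU/hr

58545 BTU/hr


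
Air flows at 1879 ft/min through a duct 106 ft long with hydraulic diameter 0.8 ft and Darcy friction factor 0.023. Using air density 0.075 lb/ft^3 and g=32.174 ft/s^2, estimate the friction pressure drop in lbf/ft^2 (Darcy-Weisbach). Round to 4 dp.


v_fps = 1879/60 = 31.3167 ft/s
dp = 0.023*(106/0.8)*0.075*31.3167^2/(2*32.174) = 3.4835 lbf/ft^2

3.4835 lbf/ft^2


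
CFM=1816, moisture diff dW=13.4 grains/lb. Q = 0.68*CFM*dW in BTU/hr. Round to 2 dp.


Q = 0.68 * 1816 * 13.4 = 16547.39 BTU/hr

16547.39 BTU/hr


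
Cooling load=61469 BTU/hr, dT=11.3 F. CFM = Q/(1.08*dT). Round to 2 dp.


CFM = 61469 / (1.08 * 11.3) = 5036.79

5036.79 CFM


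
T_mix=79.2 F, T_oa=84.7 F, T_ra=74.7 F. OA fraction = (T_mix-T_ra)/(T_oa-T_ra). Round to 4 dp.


frac = (79.2 - 74.7) / (84.7 - 74.7) = 0.4500

0.4500


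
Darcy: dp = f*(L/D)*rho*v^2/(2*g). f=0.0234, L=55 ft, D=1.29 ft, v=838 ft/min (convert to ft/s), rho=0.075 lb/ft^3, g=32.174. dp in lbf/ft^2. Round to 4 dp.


v_fps = 838/60 = 13.9667 ft/s
dp = 0.0234*(55/1.29)*0.075*13.9667^2/(2*32.174) = 0.2268 lbf/ft^2

0.2268 lbf/ft^2


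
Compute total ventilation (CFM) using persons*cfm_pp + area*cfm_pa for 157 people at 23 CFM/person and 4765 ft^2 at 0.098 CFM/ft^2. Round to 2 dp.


Total = 157*23 + 4765*0.098 = 4077.97 CFM

4077.97 CFM


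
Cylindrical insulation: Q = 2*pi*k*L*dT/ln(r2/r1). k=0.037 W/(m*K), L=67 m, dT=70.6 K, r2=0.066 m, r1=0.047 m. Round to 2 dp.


Q = 2*pi*0.037*67*70.6/ln(0.066/0.047) = 3239.01 W

3239.01 W


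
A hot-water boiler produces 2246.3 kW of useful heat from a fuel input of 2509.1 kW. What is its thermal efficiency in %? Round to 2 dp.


eta = (2246.3/2509.1)*100 = 89.53 %

89.53 %


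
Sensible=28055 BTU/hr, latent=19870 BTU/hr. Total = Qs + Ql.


Qt = 28055 + 19870 = 47925 BTU/hr

47925 BTU/hr


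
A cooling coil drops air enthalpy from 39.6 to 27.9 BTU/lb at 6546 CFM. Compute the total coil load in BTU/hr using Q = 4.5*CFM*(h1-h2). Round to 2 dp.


Q = 4.5 * 6546 * (39.6 - 27.9) = 344646.90 BTU/hr

344646.90 BTU/hr


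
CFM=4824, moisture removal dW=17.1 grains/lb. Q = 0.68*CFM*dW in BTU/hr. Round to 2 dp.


Q = 0.68 * 4824 * 17.1 = 56093.47 BTU/hr

56093.47 BTU/hr


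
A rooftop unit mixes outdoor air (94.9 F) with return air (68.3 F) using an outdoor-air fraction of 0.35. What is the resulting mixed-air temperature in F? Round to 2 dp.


T_mix = 0.35*94.9 + 0.65*68.3 = 77.61 F

77.61 F


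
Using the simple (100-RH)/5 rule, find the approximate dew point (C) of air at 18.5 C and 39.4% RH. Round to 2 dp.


Td = 18.5 - (100-39.4)/5 = 6.38 C

6.38 C


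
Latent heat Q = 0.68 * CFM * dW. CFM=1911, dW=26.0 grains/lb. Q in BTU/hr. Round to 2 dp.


Q = 0.68 * 1911 * 26.0 = 33786.48 BTU/hr

33786.48 BTU/hr


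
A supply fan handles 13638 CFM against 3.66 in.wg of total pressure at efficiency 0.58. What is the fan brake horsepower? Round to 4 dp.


BHP = 13638 * 3.66 / (6356 * 0.58) = 13.5400 hp

13.5400 hp


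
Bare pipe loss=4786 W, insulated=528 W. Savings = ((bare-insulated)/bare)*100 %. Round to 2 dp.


Savings = ((4786-528)/4786)*100 = 88.97 %

88.97 %


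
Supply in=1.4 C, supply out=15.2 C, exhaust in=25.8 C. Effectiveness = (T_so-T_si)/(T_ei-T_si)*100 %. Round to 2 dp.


eff = (15.2-1.4)/(25.8-1.4)*100 = 56.56 %

56.56 %


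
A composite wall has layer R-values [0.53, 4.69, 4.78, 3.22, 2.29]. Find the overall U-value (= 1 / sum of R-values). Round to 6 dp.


R_total = 0.53 + 4.69 + 4.78 + 3.22 + 2.29 = 15.51
U = 1/15.51 = 0.064475

0.064475


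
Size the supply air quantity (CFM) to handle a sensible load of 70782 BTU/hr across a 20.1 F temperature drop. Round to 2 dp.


CFM = 70782 / (1.08 * 20.1) = 3260.64

3260.64 CFM


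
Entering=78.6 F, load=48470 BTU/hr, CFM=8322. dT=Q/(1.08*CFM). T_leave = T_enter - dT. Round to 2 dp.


dT = 48470/(1.08*8322) = 5.3929
T_leave = 78.6 - 5.3929 = 73.21 F

73.21 F


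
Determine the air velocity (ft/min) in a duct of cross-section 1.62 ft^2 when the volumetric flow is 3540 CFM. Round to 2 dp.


V = 3540 / 1.62 = 2185.19 ft/min

2185.19 ft/min


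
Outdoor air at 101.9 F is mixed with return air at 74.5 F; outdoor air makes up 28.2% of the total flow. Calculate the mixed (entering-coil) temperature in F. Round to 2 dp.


T_mix = 74.5 + (28.2/100)*(101.9-74.5) = 82.23 F

82.23 F


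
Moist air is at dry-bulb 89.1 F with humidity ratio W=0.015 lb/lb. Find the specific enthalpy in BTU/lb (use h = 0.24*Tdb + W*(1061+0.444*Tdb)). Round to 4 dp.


h = 0.24*89.1 + 0.015*(1061+0.444*89.1) = 37.8924 BTU/lb

37.8924 BTU/lb


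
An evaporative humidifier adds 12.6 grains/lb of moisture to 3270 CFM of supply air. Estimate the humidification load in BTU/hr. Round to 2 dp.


Q = 0.68 * 3270 * 12.6 = 28017.36 BTU/hr

28017.36 BTU/hr


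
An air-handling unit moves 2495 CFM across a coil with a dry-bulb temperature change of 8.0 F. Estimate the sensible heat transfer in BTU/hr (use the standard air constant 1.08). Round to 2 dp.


Q = 1.08 * 2495 * 8.0 = 21556.80 BTU/hr

21556.80 BTU/hr


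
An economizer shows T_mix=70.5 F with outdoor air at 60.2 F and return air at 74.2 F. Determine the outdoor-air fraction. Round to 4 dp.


frac = (70.5 - 74.2) / (60.2 - 74.2) = 0.2643

0.2643


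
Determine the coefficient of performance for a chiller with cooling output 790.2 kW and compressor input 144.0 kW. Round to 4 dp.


COP = 790.2 / 144.0 = 5.4875

5.4875


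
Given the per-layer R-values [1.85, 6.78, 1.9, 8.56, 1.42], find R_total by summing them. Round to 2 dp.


R_total = 1.85 + 6.78 + 1.9 + 8.56 + 1.42 = 20.51

20.51


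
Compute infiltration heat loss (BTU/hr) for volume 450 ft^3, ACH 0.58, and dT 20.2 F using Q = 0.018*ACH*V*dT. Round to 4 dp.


Q = 0.018 * 0.58 * 450 * 20.2 = 94.8996 BTU/hr

94.8996 BTU/hr


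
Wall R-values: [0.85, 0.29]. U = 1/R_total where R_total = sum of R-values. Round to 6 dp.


R_total = 0.85 + 0.29 = 1.14
U = 1/1.14 = 0.877193

0.877193


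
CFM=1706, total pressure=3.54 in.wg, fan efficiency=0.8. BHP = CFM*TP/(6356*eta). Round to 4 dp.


BHP = 1706 * 3.54 / (6356 * 0.8) = 1.1877 hp

1.1877 hp


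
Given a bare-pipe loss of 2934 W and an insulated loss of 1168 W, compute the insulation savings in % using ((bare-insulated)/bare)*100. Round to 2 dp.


Savings = ((2934-1168)/2934)*100 = 60.19 %

60.19 %


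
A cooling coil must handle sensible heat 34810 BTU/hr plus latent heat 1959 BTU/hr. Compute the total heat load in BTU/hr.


Qt = 34810 + 1959 = 36769 BTU/hr

36769 BTU/hr


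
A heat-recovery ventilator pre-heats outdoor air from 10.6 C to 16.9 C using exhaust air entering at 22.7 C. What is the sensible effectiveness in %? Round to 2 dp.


eff = (16.9-10.6)/(22.7-10.6)*100 = 52.07 %

52.07 %


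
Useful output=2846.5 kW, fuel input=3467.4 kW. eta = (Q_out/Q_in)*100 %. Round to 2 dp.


eta = (2846.5/3467.4)*100 = 82.09 %

82.09 %


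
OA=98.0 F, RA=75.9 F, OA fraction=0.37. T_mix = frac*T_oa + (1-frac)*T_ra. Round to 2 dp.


T_mix = 0.37*98.0 + 0.63*75.9 = 84.08 F

84.08 F


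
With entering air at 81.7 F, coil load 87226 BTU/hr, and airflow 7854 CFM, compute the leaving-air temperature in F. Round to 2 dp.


dT = 87226/(1.08*7854) = 10.2833
T_leave = 81.7 - 10.2833 = 71.42 F

71.42 F


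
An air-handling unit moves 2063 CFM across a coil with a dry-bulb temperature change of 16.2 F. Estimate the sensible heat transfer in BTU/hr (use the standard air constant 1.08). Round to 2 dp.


Q = 1.08 * 2063 * 16.2 = 36094.25 BTU/hr

36094.25 BTU/hr


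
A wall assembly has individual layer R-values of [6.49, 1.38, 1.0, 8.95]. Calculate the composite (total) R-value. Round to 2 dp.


R_total = 6.49 + 1.38 + 1.0 + 8.95 = 17.82

17.82


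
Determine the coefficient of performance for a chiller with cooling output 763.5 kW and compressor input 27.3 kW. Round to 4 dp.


COP = 763.5 / 27.3 = 27.9670

27.9670


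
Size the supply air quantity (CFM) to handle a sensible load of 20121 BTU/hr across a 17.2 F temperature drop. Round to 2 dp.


CFM = 20121 / (1.08 * 17.2) = 1083.17

1083.17 CFM


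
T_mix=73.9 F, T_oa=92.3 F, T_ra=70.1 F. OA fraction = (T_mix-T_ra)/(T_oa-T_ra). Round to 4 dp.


frac = (73.9 - 70.1) / (92.3 - 70.1) = 0.1712

0.1712


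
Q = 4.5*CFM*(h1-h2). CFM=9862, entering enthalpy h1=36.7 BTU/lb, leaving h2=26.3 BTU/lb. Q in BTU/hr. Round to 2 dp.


Q = 4.5 * 9862 * (36.7 - 26.3) = 461541.60 BTU/hr

461541.60 BTU/hr


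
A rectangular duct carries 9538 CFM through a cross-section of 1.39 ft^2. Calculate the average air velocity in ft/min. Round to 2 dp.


V = 9538 / 1.39 = 6861.87 ft/min

6861.87 ft/min


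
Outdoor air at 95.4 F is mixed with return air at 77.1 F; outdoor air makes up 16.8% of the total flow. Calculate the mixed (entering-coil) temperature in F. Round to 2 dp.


T_mix = 77.1 + (16.8/100)*(95.4-77.1) = 80.17 F

80.17 F


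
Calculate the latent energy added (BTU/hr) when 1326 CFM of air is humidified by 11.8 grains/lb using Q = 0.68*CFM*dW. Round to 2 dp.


Q = 0.68 * 1326 * 11.8 = 10639.82 BTU/hr

10639.82 BTU/hr


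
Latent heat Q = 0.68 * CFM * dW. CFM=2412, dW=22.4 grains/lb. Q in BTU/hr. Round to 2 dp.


Q = 0.68 * 2412 * 22.4 = 36739.58 BTU/hr

36739.58 BTU/hr


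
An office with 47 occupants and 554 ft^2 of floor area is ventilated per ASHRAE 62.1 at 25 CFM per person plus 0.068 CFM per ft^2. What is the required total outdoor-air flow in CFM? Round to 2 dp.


Total = 47*25 + 554*0.068 = 1212.67 CFM

1212.67 CFM


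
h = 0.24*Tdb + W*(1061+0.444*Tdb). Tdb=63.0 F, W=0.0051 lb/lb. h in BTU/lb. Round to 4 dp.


h = 0.24*63.0 + 0.0051*(1061+0.444*63.0) = 20.6738 BTU/lb

20.6738 BTU/lb


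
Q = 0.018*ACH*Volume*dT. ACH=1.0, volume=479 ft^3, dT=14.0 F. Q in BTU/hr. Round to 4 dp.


Q = 0.018 * 1.0 * 479 * 14.0 = 120.7080 BTU/hr

120.7080 BTU/hr


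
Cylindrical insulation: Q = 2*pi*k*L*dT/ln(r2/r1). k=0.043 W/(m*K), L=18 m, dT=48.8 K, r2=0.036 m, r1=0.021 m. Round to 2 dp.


Q = 2*pi*0.043*18*48.8/ln(0.036/0.021) = 440.31 W

440.31 W


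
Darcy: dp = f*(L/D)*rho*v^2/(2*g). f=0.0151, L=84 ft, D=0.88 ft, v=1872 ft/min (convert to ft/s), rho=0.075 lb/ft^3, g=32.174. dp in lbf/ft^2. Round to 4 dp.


v_fps = 1872/60 = 31.2 ft/s
dp = 0.0151*(84/0.88)*0.075*31.2^2/(2*32.174) = 1.6353 lbf/ft^2

1.6353 lbf/ft^2


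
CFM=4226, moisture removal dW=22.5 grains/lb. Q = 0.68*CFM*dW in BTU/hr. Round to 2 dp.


Q = 0.68 * 4226 * 22.5 = 64657.80 BTU/hr

64657.80 BTU/hr


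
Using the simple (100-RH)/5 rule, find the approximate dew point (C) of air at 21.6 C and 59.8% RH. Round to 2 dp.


Td = 21.6 - (100-59.8)/5 = 13.56 C

13.56 C


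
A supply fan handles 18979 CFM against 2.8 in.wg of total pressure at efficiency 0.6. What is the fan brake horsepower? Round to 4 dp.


BHP = 18979 * 2.8 / (6356 * 0.6) = 13.9347 hp

13.9347 hp


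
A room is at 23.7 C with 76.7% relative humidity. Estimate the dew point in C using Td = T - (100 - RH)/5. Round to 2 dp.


Td = 23.7 - (100-76.7)/5 = 19.04 C

19.04 C


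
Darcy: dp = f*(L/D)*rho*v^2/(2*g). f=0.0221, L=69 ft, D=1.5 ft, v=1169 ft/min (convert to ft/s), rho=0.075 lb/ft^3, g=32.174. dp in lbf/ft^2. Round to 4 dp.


v_fps = 1169/60 = 19.4833 ft/s
dp = 0.0221*(69/1.5)*0.075*19.4833^2/(2*32.174) = 0.4498 lbf/ft^2

0.4498 lbf/ft^2


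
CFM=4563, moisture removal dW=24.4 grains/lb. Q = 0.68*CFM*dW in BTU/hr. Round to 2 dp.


Q = 0.68 * 4563 * 24.4 = 75709.30 BTU/hr

75709.30 BTU/hr


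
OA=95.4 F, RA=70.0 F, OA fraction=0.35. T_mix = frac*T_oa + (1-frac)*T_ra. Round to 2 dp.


T_mix = 0.35*95.4 + 0.65*70.0 = 78.89 F

78.89 F


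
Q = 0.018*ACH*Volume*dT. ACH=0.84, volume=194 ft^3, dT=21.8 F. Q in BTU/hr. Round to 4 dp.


Q = 0.018 * 0.84 * 194 * 21.8 = 63.9455 BTU/hr

63.9455 BTU/hr


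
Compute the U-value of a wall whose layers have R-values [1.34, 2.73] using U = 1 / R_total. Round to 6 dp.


R_total = 1.34 + 2.73 = 4.07
U = 1/4.07 = 0.245700

0.245700


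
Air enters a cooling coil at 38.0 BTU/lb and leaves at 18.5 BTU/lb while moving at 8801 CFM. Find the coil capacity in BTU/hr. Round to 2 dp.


Q = 4.5 * 8801 * (38.0 - 18.5) = 772287.75 BTU/hr

772287.75 BTU/hr


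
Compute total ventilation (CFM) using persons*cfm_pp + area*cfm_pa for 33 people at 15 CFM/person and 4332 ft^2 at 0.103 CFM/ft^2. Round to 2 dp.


Total = 33*15 + 4332*0.103 = 941.20 CFM

941.20 CFM


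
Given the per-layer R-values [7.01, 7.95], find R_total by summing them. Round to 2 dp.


R_total = 7.01 + 7.95 = 14.96

14.96


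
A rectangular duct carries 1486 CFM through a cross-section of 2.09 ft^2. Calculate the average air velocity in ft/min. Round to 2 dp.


V = 1486 / 2.09 = 711.00 ft/min

711.00 ft/min


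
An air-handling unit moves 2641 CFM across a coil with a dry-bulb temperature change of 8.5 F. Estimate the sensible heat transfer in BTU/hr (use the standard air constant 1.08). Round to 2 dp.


Q = 1.08 * 2641 * 8.5 = 24244.38 BTU/hr

24244.38 BTU/hr


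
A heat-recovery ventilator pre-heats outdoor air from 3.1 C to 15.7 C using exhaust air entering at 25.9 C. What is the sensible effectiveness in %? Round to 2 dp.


eff = (15.7-3.1)/(25.9-3.1)*100 = 55.26 %

55.26 %


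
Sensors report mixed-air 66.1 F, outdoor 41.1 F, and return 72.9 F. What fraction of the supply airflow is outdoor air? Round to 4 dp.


frac = (66.1 - 72.9) / (41.1 - 72.9) = 0.2138

0.2138


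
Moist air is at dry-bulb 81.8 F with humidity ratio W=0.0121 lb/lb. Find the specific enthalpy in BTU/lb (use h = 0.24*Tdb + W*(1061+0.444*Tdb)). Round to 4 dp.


h = 0.24*81.8 + 0.0121*(1061+0.444*81.8) = 32.9096 BTU/lb

32.9096 BTU/lb


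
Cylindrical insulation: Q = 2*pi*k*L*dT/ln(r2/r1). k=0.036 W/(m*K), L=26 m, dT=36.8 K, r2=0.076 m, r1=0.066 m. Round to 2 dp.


Q = 2*pi*0.036*26*36.8/ln(0.076/0.066) = 1534.06 W

1534.06 W


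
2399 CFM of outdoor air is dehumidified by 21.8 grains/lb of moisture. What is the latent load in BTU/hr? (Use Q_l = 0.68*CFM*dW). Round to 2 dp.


Q = 0.68 * 2399 * 21.8 = 35562.78 BTU/hr

35562.78 BTU/hr


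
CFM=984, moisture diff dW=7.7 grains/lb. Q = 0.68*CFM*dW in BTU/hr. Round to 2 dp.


Q = 0.68 * 984 * 7.7 = 5152.22 BTU/hr

5152.22 BTU/hr


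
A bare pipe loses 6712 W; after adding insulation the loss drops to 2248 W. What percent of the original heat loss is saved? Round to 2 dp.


Savings = ((6712-2248)/6712)*100 = 66.51 %

66.51 %


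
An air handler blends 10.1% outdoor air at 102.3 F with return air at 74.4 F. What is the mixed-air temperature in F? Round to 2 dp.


T_mix = 74.4 + (10.1/100)*(102.3-74.4) = 77.22 F

77.22 F


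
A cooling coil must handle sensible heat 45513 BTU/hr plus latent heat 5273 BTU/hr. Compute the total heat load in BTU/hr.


Qt = 45513 + 5273 = 50786 BTU/hr

50786 BTU/hr


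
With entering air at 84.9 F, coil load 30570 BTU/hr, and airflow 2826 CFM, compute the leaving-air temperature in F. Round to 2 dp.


dT = 30570/(1.08*2826) = 10.0161
T_leave = 84.9 - 10.0161 = 74.88 F

74.88 F


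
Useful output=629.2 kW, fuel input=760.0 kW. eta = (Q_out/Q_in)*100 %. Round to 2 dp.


eta = (629.2/760.0)*100 = 82.79 %

82.79 %


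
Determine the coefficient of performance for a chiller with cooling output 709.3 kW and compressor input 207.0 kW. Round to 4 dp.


COP = 709.3 / 207.0 = 3.4266

3.4266


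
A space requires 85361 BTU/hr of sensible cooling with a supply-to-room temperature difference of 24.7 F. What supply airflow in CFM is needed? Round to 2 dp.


CFM = 85361 / (1.08 * 24.7) = 3199.92

3199.92 CFM


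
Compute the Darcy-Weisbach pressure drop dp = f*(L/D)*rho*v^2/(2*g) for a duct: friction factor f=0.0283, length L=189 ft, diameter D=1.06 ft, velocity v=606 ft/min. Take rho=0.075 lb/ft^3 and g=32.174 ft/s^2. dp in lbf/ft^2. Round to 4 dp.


v_fps = 606/60 = 10.1 ft/s
dp = 0.0283*(189/1.06)*0.075*10.1^2/(2*32.174) = 0.5999 lbf/ft^2

0.5999 lbf/ft^2


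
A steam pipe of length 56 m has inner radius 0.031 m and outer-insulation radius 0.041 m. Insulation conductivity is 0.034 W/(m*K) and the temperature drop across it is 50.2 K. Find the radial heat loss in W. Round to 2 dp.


Q = 2*pi*0.034*56*50.2/ln(0.041/0.031) = 2148.01 W

2148.01 W


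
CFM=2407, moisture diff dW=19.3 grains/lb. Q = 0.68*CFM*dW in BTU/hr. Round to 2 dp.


Q = 0.68 * 2407 * 19.3 = 31589.47 BTU/hr

31589.47 BTU/hr


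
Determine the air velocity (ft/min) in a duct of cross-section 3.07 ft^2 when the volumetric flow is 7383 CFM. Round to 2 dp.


V = 7383 / 3.07 = 2404.89 ft/min

2404.89 ft/min


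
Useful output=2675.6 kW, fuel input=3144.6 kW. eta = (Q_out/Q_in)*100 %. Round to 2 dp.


eta = (2675.6/3144.6)*100 = 85.09 %

85.09 %


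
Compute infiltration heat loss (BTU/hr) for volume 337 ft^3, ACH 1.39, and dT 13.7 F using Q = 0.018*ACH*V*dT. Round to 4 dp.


Q = 0.018 * 1.39 * 337 * 13.7 = 115.5148 BTU/hr

115.5148 BTU/hr


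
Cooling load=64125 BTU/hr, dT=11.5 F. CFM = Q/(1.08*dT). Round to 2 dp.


CFM = 64125 / (1.08 * 11.5) = 5163.04

5163.04 CFM


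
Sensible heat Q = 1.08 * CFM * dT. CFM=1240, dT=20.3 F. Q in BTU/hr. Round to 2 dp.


Q = 1.08 * 1240 * 20.3 = 27185.76 BTU/hr

27185.76 BTU/hr


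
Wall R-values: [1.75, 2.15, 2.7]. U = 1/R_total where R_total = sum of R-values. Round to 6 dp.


R_total = 1.75 + 2.15 + 2.7 = 6.60
U = 1/6.60 = 0.151515

0.151515


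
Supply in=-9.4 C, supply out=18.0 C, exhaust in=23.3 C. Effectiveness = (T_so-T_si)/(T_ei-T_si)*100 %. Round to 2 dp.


eff = (18.0-(-9.4))/(23.3-(-9.4))*100 = 83.79 %

83.79 %


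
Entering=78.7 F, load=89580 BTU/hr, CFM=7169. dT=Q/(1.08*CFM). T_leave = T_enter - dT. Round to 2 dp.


dT = 89580/(1.08*7169) = 11.5699
T_leave = 78.7 - 11.5699 = 67.13 F

67.13 F


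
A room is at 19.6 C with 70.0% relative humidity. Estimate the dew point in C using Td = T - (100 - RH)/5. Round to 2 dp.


Td = 19.6 - (100-70.0)/5 = 13.60 C

13.60 C


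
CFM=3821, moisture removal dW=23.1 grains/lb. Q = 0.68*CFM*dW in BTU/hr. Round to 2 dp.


Q = 0.68 * 3821 * 23.1 = 60020.27 BTU/hr

60020.27 BTU/hr


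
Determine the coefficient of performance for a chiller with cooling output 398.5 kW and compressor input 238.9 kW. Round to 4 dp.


COP = 398.5 / 238.9 = 1.6681

1.6681


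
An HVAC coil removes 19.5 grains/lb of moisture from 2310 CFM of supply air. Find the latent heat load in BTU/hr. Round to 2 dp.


Q = 0.68 * 2310 * 19.5 = 30630.60 BTU/hr

30630.60 BTU/hr


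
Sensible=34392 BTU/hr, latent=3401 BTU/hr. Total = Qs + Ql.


Qt = 34392 + 3401 = 37793 BTU/hr

37793 BTU/hr


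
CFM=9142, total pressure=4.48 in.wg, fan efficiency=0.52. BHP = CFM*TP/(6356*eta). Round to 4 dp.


BHP = 9142 * 4.48 / (6356 * 0.52) = 12.3917 hp

12.3917 hp


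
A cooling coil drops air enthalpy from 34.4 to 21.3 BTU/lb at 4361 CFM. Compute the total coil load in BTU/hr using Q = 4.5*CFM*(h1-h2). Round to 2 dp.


Q = 4.5 * 4361 * (34.4 - 21.3) = 257080.95 BTU/hr

257080.95 BTU/hr


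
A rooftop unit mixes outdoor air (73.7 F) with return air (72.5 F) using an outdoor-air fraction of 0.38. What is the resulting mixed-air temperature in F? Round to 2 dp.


T_mix = 0.38*73.7 + 0.62*72.5 = 72.96 F

72.96 F
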